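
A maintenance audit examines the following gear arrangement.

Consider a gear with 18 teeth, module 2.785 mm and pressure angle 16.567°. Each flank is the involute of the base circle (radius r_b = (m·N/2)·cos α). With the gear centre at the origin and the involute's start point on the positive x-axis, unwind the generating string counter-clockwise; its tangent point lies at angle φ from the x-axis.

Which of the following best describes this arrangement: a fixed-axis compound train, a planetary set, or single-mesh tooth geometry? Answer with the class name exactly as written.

single-mesh tooth geometry

class = single-mesh tooth geometry [base-circle involute, m = 2.785, 18T]
classification: single-mesh tooth geometry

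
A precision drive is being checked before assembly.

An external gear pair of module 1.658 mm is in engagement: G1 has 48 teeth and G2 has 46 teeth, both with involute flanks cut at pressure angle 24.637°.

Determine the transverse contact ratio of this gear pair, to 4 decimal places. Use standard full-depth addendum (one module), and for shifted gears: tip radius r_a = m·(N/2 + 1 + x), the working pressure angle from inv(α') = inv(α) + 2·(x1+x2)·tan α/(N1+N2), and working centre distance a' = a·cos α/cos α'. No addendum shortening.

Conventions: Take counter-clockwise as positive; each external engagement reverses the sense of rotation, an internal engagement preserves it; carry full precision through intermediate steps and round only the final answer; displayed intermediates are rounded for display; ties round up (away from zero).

1.5424

recognized (one external pair, fixed centres): single-mesh tooth geometry, m = 1.658, N1 = 48, N2 = 46
base radii: r_b1 = 36.169619, r_b2 = 34.662551
tip radii: r_a1 = 41.450000, r_a2 = 39.792000
no profile shift: α' = α, a' = a
action lengths: √(r_a1²−r_b1²) = 20.245029, √(r_a2²−r_b2²) = 19.542538
base pitch p_b = π·m·cos α = 4.734592
CR = (20.245029 + 19.542538 − 77.926000·sin 24.63700°)/4.734592 = 1.542418
contact ratio ≈ 1.5424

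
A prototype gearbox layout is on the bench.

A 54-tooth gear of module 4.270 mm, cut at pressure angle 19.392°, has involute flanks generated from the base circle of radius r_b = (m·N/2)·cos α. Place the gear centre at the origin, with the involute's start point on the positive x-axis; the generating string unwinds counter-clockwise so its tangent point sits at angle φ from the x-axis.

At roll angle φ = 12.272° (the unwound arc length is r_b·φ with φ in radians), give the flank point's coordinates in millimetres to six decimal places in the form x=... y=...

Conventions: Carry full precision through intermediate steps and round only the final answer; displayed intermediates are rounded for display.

x=111.215445 y=0.354561

topology: single-mesh involute geometry — m = 4.270, N = 54
pitch radius r_p = m·N/2 = 4.270·54/2 = 115.290000
base radius r_b = r_p·cos α = 115.290000·cos 19.392° = 108.749486
roll angle φ = 12.272° = 0.21418681 rad
x = r_b·(cos φ + φ·sin φ) = 111.215445
y = r_b·(sin φ − φ·cos φ) = 0.354561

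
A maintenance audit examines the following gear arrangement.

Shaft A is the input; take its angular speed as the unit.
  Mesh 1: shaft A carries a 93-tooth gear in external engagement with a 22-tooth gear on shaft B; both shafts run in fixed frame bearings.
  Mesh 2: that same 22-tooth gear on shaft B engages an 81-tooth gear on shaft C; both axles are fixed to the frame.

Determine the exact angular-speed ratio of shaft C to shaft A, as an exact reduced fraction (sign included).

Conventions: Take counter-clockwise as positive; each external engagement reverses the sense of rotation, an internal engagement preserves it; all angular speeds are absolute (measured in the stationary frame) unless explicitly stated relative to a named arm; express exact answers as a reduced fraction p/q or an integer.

class = fixed-axis compound train [2 meshes; 2 ratios multiply, 2 sense flips]
mesh 1 [93T→22T]: running ratio 93/22, sense −
mesh 2 [22T→81T]: running ratio 31/27, sense +
ω_out/ω_in = 31/27

31/27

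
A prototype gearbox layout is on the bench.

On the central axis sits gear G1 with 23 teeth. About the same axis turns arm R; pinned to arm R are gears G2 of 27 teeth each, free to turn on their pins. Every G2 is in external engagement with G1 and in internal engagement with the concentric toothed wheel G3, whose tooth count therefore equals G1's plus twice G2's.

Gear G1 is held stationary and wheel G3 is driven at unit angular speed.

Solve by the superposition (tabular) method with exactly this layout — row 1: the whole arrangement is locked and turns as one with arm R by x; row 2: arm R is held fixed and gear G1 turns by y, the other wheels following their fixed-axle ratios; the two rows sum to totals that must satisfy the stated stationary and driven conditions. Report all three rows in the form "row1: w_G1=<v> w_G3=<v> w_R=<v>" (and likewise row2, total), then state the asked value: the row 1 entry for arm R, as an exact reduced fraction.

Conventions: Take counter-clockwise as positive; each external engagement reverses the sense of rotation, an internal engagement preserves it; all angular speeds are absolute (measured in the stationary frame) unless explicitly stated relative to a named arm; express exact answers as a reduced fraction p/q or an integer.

topology: planetary set — G1 23T / G2 27T / G3 77T, arm = carrier (Willis)
row 1: whole set turns with the arm by x
superposition row 2 [arm held]: sun y, ring −(23/77)·y, arm 0
boundary: total ω_sun = x + y = 0 and total ω_ring = x − (23/77)·y = 1  ⇒  y = -77/100, x = 77/100
row 2 ring = −(23/77)·(-77/100) = 23/100
totals (row 1 + row 2): sun 77/100 + (-77/100) = 0, ring 77/100 + 23/100 = 1, arm 77/100 + 0 = 77/100
asked cell (row1, arm) = 77/100

row1: w_G1=77/100 w_G3=77/100 w_R=77/100
row2: w_G1=-77/100 w_G3=23/100 w_R=0
total: w_G1=0 w_G3=1 w_R=77/100
asked value: 77/100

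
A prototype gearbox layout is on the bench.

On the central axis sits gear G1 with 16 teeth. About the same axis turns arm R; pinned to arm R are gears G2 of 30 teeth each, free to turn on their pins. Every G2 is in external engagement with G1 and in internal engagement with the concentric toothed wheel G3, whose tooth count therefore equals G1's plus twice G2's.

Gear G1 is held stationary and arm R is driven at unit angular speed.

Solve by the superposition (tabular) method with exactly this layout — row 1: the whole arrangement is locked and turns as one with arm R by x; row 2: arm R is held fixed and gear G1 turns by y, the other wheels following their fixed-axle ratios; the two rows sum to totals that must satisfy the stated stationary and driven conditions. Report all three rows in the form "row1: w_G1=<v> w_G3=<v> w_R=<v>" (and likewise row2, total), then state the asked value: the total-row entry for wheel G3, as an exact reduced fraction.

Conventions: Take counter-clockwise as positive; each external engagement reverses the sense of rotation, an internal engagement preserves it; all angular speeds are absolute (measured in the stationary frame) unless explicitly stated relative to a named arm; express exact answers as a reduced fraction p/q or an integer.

row1: w_G1=1 w_G3=1 w_R=1
row2: w_G1=-1 w_G3=4/19 w_R=0
total: w_G1=0 w_G3=23/19 w_R=1
asked value: 23/19

planetary set (16T centre, 30T on arm, 76T internal) — Willis relation
superposition row 1 [locked train]: every member turns x
superposition row 2 [arm held]: sun y, ring −(16/76)·y, arm 0
boundary: total ω_sun = x + y = 0 and total ω_arm = x = 1  ⇒  y = -1, x = 1
row 2 ring = −(16/76)·(-1) = 4/19
totals (row 1 + row 2): sun 1 + (-1) = 0, ring 1 + 4/19 = 23/19, arm 1 + 0 = 1
asked cell (total, ring) = 23/19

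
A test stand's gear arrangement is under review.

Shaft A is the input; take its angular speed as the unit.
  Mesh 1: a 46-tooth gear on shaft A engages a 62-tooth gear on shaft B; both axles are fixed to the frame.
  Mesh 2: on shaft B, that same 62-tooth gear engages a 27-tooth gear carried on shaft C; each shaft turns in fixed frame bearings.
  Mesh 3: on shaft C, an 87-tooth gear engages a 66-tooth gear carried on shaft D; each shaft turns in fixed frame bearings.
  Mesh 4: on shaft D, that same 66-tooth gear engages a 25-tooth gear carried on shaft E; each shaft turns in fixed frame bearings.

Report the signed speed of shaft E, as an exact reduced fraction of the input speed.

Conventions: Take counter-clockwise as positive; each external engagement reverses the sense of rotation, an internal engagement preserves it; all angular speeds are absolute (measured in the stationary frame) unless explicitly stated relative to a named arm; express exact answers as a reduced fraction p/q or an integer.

1334/225

4-mesh fixed-axis compound train (all bearings frame-fixed)
mesh 1 [46T→62T]: |ω|/ω_in = 1×46/62 = 23/31, sense flips to −
mesh 2 [62T→27T]: |ω|/ω_in = (23/31)×62/27 = 46/27, sense flips to +
mesh 3 [87T→66T]: |ω|/ω_in = (46/27)×87/66 = 667/297, sense flips to −
mesh 4 [66T→25T]: |ω|/ω_in = (667/297)×66/25 = 1334/225, sense flips to +
signed output speed (× input speed) = 1334/225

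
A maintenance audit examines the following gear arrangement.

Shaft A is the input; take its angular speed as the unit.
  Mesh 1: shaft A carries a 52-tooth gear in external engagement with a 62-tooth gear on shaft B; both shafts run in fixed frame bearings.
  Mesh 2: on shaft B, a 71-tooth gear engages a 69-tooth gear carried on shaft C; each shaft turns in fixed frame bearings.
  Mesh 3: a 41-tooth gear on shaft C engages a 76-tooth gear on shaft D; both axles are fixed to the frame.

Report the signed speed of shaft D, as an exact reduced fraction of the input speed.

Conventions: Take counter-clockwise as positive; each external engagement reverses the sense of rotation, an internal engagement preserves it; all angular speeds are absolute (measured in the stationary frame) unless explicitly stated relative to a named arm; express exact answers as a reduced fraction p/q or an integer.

3-mesh fixed-axis compound train (all bearings frame-fixed)
mesh 1 [52T→62T]: |ω|/ω_in = 1×52/62 = 26/31, sense flips to −
mesh 2 [71T→69T]: |ω|/ω_in = (26/31)×71/69 = 1846/2139, sense flips to +
mesh 3 [41T→76T]: |ω|/ω_in = (1846/2139)×41/76 = 37843/81282, sense flips to −
signed output speed (× input speed) = -37843/81282

-37843/81282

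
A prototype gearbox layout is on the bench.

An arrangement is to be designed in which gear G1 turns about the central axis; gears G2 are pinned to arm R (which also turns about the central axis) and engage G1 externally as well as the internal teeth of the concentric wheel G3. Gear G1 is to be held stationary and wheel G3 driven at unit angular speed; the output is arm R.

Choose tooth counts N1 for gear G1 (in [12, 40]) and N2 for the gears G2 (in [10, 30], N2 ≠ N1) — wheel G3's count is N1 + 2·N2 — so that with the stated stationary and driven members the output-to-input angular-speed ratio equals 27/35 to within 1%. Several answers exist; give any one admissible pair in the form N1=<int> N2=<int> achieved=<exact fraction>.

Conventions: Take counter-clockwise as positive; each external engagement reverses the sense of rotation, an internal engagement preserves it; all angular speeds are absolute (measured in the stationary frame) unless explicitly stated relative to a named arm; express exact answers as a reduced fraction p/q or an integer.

N1=16 N2=19 achieved=27/35

design class (target 27/35): planetary set
Willis with ω_sun = 0: ω_arm/ω_ring = N3/(N1+N3); set equal to 27/35  ⇒  N3/N1 = (27/35)/(1 − 27/35) = 27/8
N3 = N1 + 2·N2  ⇒  N2/N1 = (N3/N1 − 1)/2 = (27/8 − 1)/2 = 19/16
smallest multiple with N1 ≥ 12 and N2 ≥ 10: k = 1  ⇒  N1 = 1·16 = 16, N2 = 1·19 = 19 (N1 ≤ 40, N2 ≤ 30, N2 ≠ N1 ✓), N3 = 16 + 2·19 = 54
check: N3/(N1+N3) with N1 = 16, N3 = 54 gives 27/35; |achieved − target| = 0 ≤ 27/3500 ✓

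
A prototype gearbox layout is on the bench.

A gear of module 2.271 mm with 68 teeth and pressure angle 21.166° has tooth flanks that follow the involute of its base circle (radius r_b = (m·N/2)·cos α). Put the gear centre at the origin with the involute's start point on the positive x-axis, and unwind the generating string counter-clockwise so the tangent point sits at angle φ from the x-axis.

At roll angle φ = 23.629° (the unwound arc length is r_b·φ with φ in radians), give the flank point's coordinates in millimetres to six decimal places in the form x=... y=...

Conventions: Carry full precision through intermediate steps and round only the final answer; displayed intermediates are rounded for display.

topology: single-mesh involute geometry — m = 2.271, N = 68
pitch radius r_p = m·N/2 = 2.271·68/2 = 77.214000
base radius r_b = r_p·cos α = 77.214000·cos 21.166° = 72.005007
roll angle φ = 23.629° = 0.41240385 rad
x = r_b·(cos φ + φ·sin φ) = 77.870298
y = r_b·(sin φ − φ·cos φ) = 1.655027

x=77.870298 y=1.655027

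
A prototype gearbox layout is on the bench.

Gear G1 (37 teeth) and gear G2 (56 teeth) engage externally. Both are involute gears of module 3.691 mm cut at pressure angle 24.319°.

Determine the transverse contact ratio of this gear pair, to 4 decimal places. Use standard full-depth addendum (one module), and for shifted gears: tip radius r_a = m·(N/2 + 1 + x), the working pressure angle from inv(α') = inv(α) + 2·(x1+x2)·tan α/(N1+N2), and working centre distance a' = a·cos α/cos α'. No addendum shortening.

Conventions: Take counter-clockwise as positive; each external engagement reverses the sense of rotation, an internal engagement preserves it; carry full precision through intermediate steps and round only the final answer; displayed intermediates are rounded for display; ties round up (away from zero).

class = single-mesh tooth geometry [involute pair 37T × 56T, m = 3.691]
base radii: r_b1 = 62.224484, r_b2 = 94.177597
tip radii: r_a1 = 71.974500, r_a2 = 107.039000
no profile shift: α' = α, a' = a
action lengths: √(r_a1²−r_b1²) = 36.172396, √(r_a2²−r_b2²) = 50.871678
base pitch p_b = π·m·cos α = 10.566702
CR = (36.172396 + 50.871678 − 171.631500·sin 24.31900°)/10.566702 = 1.548580
contact ratio ≈ 1.5486

1.5486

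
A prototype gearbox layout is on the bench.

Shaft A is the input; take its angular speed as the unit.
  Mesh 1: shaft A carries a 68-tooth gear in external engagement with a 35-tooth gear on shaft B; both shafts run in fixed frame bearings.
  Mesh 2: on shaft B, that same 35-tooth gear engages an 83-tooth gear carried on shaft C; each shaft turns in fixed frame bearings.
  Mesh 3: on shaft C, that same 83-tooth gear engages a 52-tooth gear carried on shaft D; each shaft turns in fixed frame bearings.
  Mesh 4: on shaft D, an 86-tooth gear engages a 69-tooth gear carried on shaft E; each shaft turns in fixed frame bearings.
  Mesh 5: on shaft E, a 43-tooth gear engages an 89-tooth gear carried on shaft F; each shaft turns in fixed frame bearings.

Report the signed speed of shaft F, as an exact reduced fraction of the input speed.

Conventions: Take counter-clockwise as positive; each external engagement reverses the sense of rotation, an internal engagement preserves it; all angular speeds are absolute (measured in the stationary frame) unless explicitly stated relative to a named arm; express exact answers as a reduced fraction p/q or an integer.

-62866/79833

5-mesh fixed-axis compound train (all bearings frame-fixed)
mesh 1 [68T→35T]: |ω|/ω_in = 1×68/35 = 68/35, sense flips to −
mesh 2 [35T→83T]: |ω|/ω_in = (68/35)×35/83 = 68/83, sense flips to +
mesh 3 [83T→52T]: |ω|/ω_in = (68/83)×83/52 = 17/13, sense flips to −
mesh 4 [86T→69T]: |ω|/ω_in = (17/13)×86/69 = 1462/897, sense flips to +
mesh 5 [43T→89T]: |ω|/ω_in = (1462/897)×43/89 = 62866/79833, sense flips to −
signed output speed (× input speed) = -62866/79833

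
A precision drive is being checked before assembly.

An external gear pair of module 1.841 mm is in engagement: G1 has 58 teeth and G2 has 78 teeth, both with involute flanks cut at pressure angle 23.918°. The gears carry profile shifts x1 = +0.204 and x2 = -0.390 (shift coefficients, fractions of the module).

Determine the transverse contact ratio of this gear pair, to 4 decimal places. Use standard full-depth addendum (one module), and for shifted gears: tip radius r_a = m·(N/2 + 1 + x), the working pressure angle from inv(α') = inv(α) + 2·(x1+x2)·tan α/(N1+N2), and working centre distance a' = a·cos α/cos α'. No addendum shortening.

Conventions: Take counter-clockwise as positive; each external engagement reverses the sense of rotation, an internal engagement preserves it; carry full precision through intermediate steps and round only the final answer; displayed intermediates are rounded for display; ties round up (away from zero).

1.6131

topology: single-mesh involute geometry — m = 1.841, 58T/78T pair
base radii: r_b1 = 48.804307, r_b2 = 65.633378
tip radii: r_a1 = 55.605564, r_a2 = 72.922010
inv(α') = inv(23.918°) + 2·(+0.204-0.390)·tan α/(58+78) = 0.02485391  ⇒  α' = 23.55860°
a' = a·cos α / cos α' = 125.1880·cos 23.918°/cos 23.55860° = 124.843141
action lengths: √(r_a1²−r_b1²) = 26.648047, √(r_a2²−r_b2²) = 31.778597
base pitch p_b = π·m·cos α = 5.287009
CR = (26.648047 + 31.778597 − 124.843141·sin 23.55860°)/5.287009 = 1.613102
contact ratio ≈ 1.6131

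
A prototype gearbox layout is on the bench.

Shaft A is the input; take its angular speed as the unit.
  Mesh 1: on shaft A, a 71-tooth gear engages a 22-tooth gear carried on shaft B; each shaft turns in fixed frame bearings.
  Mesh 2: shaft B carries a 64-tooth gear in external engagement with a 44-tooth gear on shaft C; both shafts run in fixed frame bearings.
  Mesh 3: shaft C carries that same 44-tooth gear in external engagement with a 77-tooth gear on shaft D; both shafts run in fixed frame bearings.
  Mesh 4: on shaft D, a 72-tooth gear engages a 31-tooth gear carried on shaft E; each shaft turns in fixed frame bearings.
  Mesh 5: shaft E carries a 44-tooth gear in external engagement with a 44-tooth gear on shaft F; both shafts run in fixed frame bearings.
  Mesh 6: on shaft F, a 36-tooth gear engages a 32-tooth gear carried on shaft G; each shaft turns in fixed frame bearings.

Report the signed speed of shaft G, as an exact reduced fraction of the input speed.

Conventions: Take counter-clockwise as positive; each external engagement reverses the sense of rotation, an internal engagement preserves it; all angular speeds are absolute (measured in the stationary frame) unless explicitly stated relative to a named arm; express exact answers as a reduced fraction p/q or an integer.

184032/26257

6-mesh fixed-axis compound train (all bearings frame-fixed)
mesh 1 [71T→22T]: |ω|/ω_in = 1×71/22 = 71/22, sense flips to −
mesh 2 [64T→44T]: |ω|/ω_in = (71/22)×64/44 = 568/121, sense flips to +
mesh 3 [44T→77T]: |ω|/ω_in = (568/121)×44/77 = 2272/847, sense flips to −
mesh 4 [72T→31T]: |ω|/ω_in = (2272/847)×72/31 = 163584/26257, sense flips to +
mesh 5 [44T→44T]: |ω|/ω_in = (163584/26257)×44/44 = 163584/26257, sense flips to −
mesh 6 [36T→32T]: |ω|/ω_in = (163584/26257)×36/32 = 184032/26257, sense flips to +
signed output speed (× input speed) = 184032/26257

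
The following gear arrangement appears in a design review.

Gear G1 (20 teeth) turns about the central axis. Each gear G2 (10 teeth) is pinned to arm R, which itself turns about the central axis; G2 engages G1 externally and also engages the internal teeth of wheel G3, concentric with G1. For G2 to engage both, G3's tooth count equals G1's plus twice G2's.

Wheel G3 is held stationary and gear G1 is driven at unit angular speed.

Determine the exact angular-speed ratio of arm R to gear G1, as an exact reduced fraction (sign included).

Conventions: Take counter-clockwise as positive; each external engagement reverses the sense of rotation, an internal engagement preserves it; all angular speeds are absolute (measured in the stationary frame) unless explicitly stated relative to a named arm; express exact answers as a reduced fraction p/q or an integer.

class = planetary set [G3 = 20+2·10 = 40; Willis about the carrier]
ring teeth: 20 + 2·10 = 40
20(ω_sun−ω_arm) = −40(ω_ring−ω_arm),  ω_ring = 0, ω_sun = 1
20(1−ω_arm) = −40(0−ω_arm)  ⇒  60·ω_arm = 20  ⇒  ω_arm = 1/3
ω_out/ω_in = 1/3

1/3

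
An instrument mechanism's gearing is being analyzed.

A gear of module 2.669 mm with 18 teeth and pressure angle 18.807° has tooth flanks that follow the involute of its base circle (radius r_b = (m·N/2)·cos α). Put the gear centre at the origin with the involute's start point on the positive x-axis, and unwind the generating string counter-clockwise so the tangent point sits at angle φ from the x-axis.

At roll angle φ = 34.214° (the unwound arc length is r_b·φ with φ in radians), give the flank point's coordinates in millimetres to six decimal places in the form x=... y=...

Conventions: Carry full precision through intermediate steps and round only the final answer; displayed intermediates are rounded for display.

single-mesh involute tooth geometry (18T wheel at module 2.669)
pitch radius r_p = m·N/2 = 2.669·18/2 = 24.021000
base radius r_b = r_p·cos α = 24.021000·cos 18.807° = 22.738516
roll angle φ = 34.214° = 0.59714695 rad
x = r_b·(cos φ + φ·sin φ) = 26.438306
y = r_b·(sin φ − φ·cos φ) = 1.557107

x=26.438306 y=1.557107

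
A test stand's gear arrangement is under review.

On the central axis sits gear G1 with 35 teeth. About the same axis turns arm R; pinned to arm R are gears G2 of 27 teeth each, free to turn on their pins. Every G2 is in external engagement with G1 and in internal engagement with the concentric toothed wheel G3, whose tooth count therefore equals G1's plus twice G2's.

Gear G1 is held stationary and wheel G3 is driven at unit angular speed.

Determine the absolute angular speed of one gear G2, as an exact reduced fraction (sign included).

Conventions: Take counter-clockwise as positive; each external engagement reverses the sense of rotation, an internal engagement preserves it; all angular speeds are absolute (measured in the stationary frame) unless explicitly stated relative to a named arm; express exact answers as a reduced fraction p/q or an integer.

89/54

class = planetary set [G3 = 35+2·27 = 89; Willis about the carrier]
ring teeth: 35 + 2·27 = 89
35(ω_sun−ω_arm) = −89(ω_ring−ω_arm),  ω_sun = 0, ω_ring = 1
35(0−ω_arm) = −89(1−ω_arm)  ⇒  124·ω_arm = 89  ⇒  ω_arm = 89/124
sun–planet mesh: 35·(0−89/124) = −27·(ω_p−ω_arm)  ⇒  ω_p−ω_arm = 3115/3348
ω_p = 89/124 + 3115/3348 = 89/54
exact speed ratio = 89/54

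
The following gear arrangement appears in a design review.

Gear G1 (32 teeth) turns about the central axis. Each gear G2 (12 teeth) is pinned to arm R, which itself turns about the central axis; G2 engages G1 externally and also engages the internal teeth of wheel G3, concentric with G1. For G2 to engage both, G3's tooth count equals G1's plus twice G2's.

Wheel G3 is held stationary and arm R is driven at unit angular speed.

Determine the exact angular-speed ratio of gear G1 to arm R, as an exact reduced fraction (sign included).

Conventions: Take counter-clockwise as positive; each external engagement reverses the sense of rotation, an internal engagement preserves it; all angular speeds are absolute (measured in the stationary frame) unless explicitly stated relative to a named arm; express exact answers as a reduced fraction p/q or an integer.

11/4

class = planetary set [G3 = 32+2·12 = 56; Willis about the carrier]
ring teeth: 32 + 2·12 = 56
32(ω_sun−ω_arm) = −56(ω_ring−ω_arm),  ω_ring = 0, ω_arm = 1
ω_sun = 1 − (56/32)(0−1) = 11/4
ω_out/ω_in = 11/4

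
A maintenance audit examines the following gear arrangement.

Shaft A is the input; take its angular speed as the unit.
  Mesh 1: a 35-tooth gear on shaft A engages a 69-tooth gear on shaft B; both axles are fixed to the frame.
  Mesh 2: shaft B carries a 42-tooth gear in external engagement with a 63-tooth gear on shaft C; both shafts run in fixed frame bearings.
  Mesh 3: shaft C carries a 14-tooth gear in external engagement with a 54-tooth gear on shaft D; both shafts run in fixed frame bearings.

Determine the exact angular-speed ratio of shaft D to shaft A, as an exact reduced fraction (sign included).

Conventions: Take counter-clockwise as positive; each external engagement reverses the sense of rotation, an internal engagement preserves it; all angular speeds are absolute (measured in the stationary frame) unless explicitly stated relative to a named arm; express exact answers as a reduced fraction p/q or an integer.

-490/5589

class = fixed-axis compound train [3 meshes; 3 ratios multiply, 3 sense flips]
mesh 1 [35T→69T]: running ratio 35/69, sense −
mesh 2 [42T→63T]: running ratio 70/207, sense +
mesh 3 [14T→54T]: running ratio 490/5589, sense −
ω_out/ω_in = -490/5589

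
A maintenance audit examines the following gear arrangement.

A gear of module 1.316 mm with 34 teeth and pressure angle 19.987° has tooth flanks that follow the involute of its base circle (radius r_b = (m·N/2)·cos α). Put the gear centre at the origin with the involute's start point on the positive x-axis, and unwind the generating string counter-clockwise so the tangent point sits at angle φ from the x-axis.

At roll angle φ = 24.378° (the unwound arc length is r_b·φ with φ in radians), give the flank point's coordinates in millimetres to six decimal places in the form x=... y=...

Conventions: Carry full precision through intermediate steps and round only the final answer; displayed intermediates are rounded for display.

x=22.842312 y=0.530089

recognized (one wheel, involute flank): single-mesh tooth geometry, m = 1.316, N = 34
pitch radius r_p = m·N/2 = 1.316·34/2 = 22.372000
base radius r_b = r_p·cos α = 22.372000·cos 19.987° = 21.024539
roll angle φ = 24.378° = 0.42547637 rad
x = r_b·(cos φ + φ·sin φ) = 22.842312
y = r_b·(sin φ − φ·cos φ) = 0.530089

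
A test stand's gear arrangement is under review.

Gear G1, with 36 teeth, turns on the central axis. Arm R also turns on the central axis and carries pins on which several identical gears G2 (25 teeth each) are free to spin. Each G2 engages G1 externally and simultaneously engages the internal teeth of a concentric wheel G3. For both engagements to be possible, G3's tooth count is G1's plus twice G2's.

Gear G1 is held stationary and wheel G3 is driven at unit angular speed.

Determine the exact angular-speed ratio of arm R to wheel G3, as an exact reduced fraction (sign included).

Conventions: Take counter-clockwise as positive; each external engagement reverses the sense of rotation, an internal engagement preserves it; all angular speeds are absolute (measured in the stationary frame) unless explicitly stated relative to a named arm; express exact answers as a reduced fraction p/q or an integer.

planetary set (36T centre, 25T on arm, 86T internal) — Willis relation
ring teeth: 36 + 2·25 = 86
36(ω_sun−ω_arm) = −86(ω_ring−ω_arm),  ω_sun = 0, ω_ring = 1
36(0−ω_arm) = −86(1−ω_arm)  ⇒  122·ω_arm = 86  ⇒  ω_arm = 43/61
ω_out/ω_in = 43/61

43/61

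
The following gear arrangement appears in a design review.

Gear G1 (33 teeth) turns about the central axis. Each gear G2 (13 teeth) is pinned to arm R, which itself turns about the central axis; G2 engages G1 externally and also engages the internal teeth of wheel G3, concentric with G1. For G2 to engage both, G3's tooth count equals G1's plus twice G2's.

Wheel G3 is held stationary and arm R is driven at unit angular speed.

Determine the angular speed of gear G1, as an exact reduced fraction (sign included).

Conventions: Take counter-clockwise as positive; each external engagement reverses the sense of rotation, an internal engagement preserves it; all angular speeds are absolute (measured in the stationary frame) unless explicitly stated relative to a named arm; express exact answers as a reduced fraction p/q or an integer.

class = planetary set [G3 = 33+2·13 = 59; Willis about the carrier]
ring teeth: 33 + 2·13 = 59
33(ω_sun−ω_arm) = −59(ω_ring−ω_arm),  ω_ring = 0, ω_arm = 1
ω_sun = 1 − (59/33)(0−1) = 92/33
exact speed ratio = 92/33

92/33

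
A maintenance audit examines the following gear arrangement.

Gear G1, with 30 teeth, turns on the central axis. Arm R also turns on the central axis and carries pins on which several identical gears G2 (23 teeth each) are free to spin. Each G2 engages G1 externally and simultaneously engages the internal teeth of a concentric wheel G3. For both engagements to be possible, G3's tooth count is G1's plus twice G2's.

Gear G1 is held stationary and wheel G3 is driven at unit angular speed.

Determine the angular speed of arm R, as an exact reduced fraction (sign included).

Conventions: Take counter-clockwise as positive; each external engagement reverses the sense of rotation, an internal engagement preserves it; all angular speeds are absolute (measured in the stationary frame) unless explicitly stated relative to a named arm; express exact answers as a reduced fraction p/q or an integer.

38/53

topology: planetary set — G1 30T / G2 23T / G3 76T, arm = carrier (Willis)
ring teeth: 30 + 2·23 = 76
30(ω_sun−ω_arm) = −76(ω_ring−ω_arm),  ω_sun = 0, ω_ring = 1
30(0−ω_arm) = −76(1−ω_arm)  ⇒  106·ω_arm = 76  ⇒  ω_arm = 38/53
exact speed ratio = 38/53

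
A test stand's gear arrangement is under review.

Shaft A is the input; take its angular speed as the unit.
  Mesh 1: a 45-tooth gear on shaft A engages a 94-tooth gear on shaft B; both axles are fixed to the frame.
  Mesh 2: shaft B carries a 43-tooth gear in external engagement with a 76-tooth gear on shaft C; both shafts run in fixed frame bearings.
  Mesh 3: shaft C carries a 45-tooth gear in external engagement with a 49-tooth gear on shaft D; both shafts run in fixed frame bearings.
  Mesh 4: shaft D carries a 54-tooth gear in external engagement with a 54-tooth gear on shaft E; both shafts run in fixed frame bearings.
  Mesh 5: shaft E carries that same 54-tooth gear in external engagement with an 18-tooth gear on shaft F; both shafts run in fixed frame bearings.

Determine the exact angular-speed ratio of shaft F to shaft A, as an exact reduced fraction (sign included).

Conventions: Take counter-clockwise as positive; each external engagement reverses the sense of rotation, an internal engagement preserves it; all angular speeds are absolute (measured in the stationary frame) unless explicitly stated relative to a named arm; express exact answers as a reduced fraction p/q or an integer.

-261225/350056

class = fixed-axis compound train [5 meshes; 5 ratios multiply, 5 sense flips]
mesh 1 [45T→94T]: running ratio 45/94, sense −
mesh 2 [43T→76T]: running ratio 1935/7144, sense +
mesh 3 [45T→49T]: running ratio 87075/350056, sense −
mesh 4 [54T→54T]: running ratio 87075/350056, sense +
mesh 5 [54T→18T]: running ratio 261225/350056, sense −
ω_out/ω_in = -261225/350056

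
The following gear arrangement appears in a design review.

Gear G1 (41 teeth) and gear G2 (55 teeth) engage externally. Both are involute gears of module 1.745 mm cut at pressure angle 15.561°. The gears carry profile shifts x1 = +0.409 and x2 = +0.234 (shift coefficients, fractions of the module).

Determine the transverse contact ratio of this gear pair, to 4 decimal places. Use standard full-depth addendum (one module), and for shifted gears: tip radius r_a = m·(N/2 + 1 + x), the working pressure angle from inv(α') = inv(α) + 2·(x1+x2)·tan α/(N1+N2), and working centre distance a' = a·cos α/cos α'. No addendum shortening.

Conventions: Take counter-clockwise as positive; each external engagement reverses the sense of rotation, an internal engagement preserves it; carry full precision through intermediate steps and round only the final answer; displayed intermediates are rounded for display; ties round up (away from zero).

1.8709

class = single-mesh tooth geometry [involute pair 41T × 55T, m = 1.745]
base radii: r_b1 = 34.461273, r_b2 = 46.228537
tip radii: r_a1 = 38.231205, r_a2 = 50.140830
inv(α') = inv(15.561°) + 2·(+0.409+0.234)·tan α/(41+55) = 0.01061109  ⇒  α' = 17.91856°
a' = a·cos α / cos α' = 83.7600·cos 15.561°/cos 17.91856° = 84.803205
action lengths: √(r_a1²−r_b1²) = 16.554326, √(r_a2²−r_b2²) = 19.417137
base pitch p_b = π·m·cos α = 5.281136
CR = (16.554326 + 19.417137 − 84.803205·sin 17.91856°)/5.281136 = 1.870905
contact ratio ≈ 1.8709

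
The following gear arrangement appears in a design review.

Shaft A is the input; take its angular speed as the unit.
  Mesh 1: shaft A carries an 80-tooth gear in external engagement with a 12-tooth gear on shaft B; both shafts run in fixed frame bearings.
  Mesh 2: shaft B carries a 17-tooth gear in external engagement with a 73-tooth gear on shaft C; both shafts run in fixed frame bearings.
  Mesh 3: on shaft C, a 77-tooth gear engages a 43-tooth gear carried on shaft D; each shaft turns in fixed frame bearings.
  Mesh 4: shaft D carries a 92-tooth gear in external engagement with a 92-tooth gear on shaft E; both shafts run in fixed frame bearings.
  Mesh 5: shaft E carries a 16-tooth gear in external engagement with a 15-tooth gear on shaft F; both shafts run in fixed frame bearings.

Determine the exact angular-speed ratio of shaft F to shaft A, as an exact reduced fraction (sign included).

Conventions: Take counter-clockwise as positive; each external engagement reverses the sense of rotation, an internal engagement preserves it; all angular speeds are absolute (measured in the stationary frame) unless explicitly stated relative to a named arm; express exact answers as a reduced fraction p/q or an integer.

-83776/28251

class = fixed-axis compound train [5 meshes; 5 ratios multiply, 5 sense flips]
mesh 1 [80T→12T]: running ratio 20/3, sense −
mesh 2 [17T→73T]: running ratio 340/219, sense +
mesh 3 [77T→43T]: running ratio 26180/9417, sense −
mesh 4 [92T→92T]: running ratio 26180/9417, sense +
mesh 5 [16T→15T]: running ratio 83776/28251, sense −
ω_out/ω_in = -83776/28251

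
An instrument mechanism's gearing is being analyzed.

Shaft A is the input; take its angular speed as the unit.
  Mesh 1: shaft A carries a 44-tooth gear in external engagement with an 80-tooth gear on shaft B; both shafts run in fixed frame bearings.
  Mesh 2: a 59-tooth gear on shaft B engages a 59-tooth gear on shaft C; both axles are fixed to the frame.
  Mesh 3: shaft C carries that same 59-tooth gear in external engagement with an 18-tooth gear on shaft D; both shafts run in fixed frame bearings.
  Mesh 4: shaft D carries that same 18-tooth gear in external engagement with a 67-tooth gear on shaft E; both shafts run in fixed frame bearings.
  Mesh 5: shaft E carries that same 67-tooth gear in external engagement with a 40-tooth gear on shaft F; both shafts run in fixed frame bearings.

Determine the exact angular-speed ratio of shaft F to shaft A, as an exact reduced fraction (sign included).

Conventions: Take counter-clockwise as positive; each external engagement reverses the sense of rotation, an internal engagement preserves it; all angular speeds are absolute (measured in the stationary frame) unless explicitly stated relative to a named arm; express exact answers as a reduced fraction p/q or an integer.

class = fixed-axis compound train [5 meshes; 5 ratios multiply, 5 sense flips]
mesh 1 [44T→80T]: running ratio 11/20, sense −
mesh 2 [59T→59T]: running ratio 11/20, sense +
mesh 3 [59T→18T]: running ratio 649/360, sense −
mesh 4 [18T→67T]: running ratio 649/1340, sense +
mesh 5 [67T→40T]: running ratio 649/800, sense −
ω_out/ω_in = -649/800

-649/800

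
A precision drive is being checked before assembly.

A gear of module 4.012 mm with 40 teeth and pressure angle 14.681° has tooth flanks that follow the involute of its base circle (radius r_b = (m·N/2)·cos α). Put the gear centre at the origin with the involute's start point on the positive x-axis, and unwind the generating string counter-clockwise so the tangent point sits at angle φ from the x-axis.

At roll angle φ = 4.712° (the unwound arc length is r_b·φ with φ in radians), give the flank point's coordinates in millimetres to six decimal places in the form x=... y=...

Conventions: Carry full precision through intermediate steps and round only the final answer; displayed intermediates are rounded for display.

x=77.882357 y=0.014382

single-mesh involute tooth geometry (40T wheel at module 4.012)
pitch radius r_p = m·N/2 = 4.012·40/2 = 80.240000
base radius r_b = r_p·cos α = 80.240000·cos 14.681° = 77.620312
roll angle φ = 4.712° = 0.08223991 rad
x = r_b·(cos φ + φ·sin φ) = 77.882357
y = r_b·(sin φ − φ·cos φ) = 0.014382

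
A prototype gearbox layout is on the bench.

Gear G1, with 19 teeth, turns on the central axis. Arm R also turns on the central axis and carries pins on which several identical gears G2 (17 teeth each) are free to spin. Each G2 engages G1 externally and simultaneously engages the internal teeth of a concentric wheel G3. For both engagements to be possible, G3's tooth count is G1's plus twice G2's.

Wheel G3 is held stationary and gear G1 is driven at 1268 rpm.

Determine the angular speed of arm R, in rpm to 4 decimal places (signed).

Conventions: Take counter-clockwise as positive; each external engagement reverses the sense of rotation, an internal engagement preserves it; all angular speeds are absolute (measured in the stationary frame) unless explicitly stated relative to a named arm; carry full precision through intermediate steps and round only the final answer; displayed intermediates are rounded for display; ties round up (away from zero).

+334.6111 rpm

planetary set (19T centre, 17T on arm, 53T internal) — Willis relation
normalise by the input: solve with ω_sun = 1, then scale by 1268 rpm
ring teeth: 19 + 2·17 = 53
19(ω_sun−ω_arm) = −53(ω_ring−ω_arm),  ω_ring = 0, ω_sun = 1
19(1−ω_arm) = −53(0−ω_arm)  ⇒  72·ω_arm = 19  ⇒  ω_arm = 19/72
scale: ω_arm = 19/72 × 1268 rpm = +334.6111 rpm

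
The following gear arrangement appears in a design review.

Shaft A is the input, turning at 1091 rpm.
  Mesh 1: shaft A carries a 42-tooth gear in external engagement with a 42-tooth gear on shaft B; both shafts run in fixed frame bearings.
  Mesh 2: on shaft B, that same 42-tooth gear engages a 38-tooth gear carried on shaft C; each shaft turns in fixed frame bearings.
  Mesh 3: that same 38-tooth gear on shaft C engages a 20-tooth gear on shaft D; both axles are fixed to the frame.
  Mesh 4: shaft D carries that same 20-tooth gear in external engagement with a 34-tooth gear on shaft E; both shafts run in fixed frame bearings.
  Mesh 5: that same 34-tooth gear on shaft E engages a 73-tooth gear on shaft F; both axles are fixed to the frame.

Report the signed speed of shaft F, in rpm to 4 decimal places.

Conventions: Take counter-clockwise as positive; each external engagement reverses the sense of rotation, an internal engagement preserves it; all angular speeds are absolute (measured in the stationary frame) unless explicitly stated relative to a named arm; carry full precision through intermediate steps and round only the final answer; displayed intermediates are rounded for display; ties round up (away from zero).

5-mesh fixed-axis compound train (all bearings frame-fixed)
mesh 1 [42T→42T]: ω = 1091.0000×42/42 = 1091.0000 rpm, sense flips to −
mesh 2 [42T→38T]: ω = 1091.0000×42/38 = 1205.8421 rpm, sense flips to +
mesh 3 [38T→20T]: ω = 1205.8421×38/20 = 2291.1000 rpm, sense flips to −
mesh 4 [20T→34T]: ω = 2291.1000×20/34 = 1347.7059 rpm, sense flips to +
mesh 5 [34T→73T]: ω = 1347.7059×34/73 = 627.6986 rpm, sense flips to −
signed output speed = -627.6986 rpm

-627.6986 rpm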